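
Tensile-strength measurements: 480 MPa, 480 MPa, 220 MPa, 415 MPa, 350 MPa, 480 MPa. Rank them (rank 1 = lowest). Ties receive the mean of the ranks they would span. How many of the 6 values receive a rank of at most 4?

Sorted (ascending): 220, 350, 415, 480, 480, 480
The 3 values of 480 occupy positions 4–6 → average rank 5.
Ranks ≤ 4: {1, 2, 3} → 3 values.

3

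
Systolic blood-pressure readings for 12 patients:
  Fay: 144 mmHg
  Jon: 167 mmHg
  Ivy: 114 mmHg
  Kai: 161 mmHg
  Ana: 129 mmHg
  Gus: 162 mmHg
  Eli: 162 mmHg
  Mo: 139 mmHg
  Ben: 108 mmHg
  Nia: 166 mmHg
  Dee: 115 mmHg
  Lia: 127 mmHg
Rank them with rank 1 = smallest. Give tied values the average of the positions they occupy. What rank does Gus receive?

Sorted (ascending): 108, 114, 115, 127, 129, 139, 144, 161, 162, 162, 166, 167
The 2 values of 162 occupy positions 9–10 → average rank (9+10)/2 = 9.5.
Gus has value 162 mmHg → rank 9.5.

9.5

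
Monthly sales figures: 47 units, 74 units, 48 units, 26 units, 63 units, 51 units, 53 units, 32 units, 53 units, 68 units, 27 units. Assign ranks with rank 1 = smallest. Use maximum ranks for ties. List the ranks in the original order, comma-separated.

4, 11, 5, 1, 9, 6, 8, 3, 8, 10, 2

Sorted (ascending): 26, 27, 32, 47, 48, 51, 53, 53, 63, 68, 74
The 2 values of 53 occupy positions 7–8 → each gets rank 8.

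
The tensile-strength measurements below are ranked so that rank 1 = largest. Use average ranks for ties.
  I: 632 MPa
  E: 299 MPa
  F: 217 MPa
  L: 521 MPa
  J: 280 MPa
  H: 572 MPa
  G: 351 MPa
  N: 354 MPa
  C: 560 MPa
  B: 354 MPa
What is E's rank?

Sorted (descending): 632, 572, 560, 521, 354, 354, 351, 299, 280, 217
The 2 values of 354 occupy positions 5–6 → average rank (5+6)/2 = 5.5.
E has value 299 MPa → rank 8.

8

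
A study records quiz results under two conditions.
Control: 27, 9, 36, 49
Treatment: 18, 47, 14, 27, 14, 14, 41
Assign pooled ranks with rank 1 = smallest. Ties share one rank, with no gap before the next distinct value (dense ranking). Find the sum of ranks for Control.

Sorted (ascending): 9, 14, 14, 14, 18, 27, 27, 36, 41, 47, 49
The 3 values of 14 share dense rank 2.
The 2 values of 27 share dense rank 4.
Remaining distinct values take the next consecutive integers.
Control values → pooled ranks: 27→4, 9→1, 36→5, 49→8
Rank sum = 4 + 1 + 5 + 8 = 18

18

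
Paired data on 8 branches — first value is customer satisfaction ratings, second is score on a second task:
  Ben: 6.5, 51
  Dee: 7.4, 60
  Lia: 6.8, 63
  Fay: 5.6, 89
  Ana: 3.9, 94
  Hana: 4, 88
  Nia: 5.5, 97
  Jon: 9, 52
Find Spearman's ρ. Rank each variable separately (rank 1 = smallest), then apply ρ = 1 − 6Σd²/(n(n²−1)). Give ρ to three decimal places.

Ranks of variable 1: 5, 7, 6, 4, 1, 2, 3, 8
Ranks of variable 2: 1, 3, 4, 6, 7, 5, 8, 2
d = r₁ − r₂: 4, 4, 2, -2, -6, -3, -5, 6
d²: 16, 16, 4, 4, 36, 9, 25, 36; Σd² = 146
ρ = 1 − 6·146/(8·63) = 1 − 876/504 = -0.738

-0.738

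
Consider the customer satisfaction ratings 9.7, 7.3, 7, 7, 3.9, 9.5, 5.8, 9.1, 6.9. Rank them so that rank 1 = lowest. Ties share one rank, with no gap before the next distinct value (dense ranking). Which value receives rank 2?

5.8

Sorted (ascending): 3.9, 5.8, 6.9, 7, 7, 7.3, 9.1, 9.5, 9.7
The 2 values of 7 share dense rank 4.
Remaining distinct values take the next consecutive integers.
Rank 2 → value 5.8.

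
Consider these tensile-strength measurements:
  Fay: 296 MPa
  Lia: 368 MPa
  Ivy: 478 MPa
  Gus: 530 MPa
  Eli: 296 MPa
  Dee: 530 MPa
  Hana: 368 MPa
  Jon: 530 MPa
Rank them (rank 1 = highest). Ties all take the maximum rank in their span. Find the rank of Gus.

Sorted (descending): 530, 530, 530, 478, 368, 368, 296, 296
The 3 values of 530 occupy positions 1–3 → each gets rank 3.
The 2 values of 368 occupy positions 5–6 → each gets rank 6.
The 2 values of 296 occupy positions 7–8 → each gets rank 8.
Gus has value 530 MPa → rank 3.

3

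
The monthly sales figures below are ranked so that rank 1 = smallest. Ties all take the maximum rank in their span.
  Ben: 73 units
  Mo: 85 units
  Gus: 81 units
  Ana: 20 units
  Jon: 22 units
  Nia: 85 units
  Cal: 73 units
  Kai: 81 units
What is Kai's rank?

Sorted (ascending): 20, 22, 73, 73, 81, 81, 85, 85
The 2 values of 73 occupy positions 3–4 → each gets rank 4.
The 2 values of 81 occupy positions 5–6 → each gets rank 6.
The 2 values of 85 occupy positions 7–8 → each gets rank 8.
Kai has value 81 units → rank 6.

6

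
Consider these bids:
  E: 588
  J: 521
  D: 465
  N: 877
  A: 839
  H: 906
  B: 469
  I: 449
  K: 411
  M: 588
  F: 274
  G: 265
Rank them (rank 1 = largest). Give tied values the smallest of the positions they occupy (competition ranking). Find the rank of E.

Sorted (descending): 906, 877, 839, 588, 588, 521, 469, 465, 449, 411, 274, 265
The 2 values of 588 occupy positions 4–5 → each gets rank 4.
E has value 588 → rank 4.

4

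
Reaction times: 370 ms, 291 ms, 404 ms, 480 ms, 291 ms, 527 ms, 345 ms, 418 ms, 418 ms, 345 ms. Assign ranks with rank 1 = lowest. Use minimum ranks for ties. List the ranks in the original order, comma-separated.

5, 1, 6, 9, 1, 10, 3, 7, 7, 3

Sorted (ascending): 291, 291, 345, 345, 370, 404, 418, 418, 480, 527
The 2 values of 291 occupy positions 1–2 → each gets rank 1.
The 2 values of 345 occupy positions 3–4 → each gets rank 3.
The 2 values of 418 occupy positions 7–8 → each gets rank 7.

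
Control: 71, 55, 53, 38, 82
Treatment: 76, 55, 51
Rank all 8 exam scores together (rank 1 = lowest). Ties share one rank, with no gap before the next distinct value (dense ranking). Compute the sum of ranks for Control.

Sorted (ascending): 38, 51, 53, 55, 55, 71, 76, 82
The 2 values of 55 share dense rank 4.
Remaining distinct values take the next consecutive integers.
Control values → pooled ranks: 71→5, 55→4, 53→3, 38→1, 82→7
Rank sum = 5 + 4 + 3 + 1 + 7 = 20

20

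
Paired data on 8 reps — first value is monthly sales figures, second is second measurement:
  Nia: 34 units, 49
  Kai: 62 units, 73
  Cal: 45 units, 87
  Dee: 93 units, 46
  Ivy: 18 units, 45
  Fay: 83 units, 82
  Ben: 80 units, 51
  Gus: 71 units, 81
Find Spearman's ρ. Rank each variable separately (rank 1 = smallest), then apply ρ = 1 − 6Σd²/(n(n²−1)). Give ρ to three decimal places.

Ranks of variable 1: 2, 4, 3, 8, 1, 7, 6, 5
Ranks of variable 2: 3, 5, 8, 2, 1, 7, 4, 6
d = r₁ − r₂: -1, -1, -5, 6, 0, 0, 2, -1
d²: 1, 1, 25, 36, 0, 0, 4, 1; Σd² = 68
ρ = 1 − 6·68/(8·63) = 1 − 408/504 = 0.190

0.190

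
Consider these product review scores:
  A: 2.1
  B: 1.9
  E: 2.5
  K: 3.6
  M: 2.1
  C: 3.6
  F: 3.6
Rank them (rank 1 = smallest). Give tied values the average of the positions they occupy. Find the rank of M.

2.5

Sorted (ascending): 1.9, 2.1, 2.1, 2.5, 3.6, 3.6, 3.6
The 2 values of 2.1 occupy positions 2–3 → average rank (2+3)/2 = 2.5.
The 3 values of 3.6 occupy positions 5–7 → average rank 6.
M has value 2.1 → rank 2.5.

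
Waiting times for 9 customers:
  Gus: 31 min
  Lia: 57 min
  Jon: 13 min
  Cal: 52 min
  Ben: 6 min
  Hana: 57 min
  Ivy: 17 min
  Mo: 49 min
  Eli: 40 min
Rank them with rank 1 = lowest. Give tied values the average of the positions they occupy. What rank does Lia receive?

8.5

Sorted (ascending): 6, 13, 17, 31, 40, 49, 52, 57, 57
The 2 values of 57 occupy positions 8–9 → average rank (8+9)/2 = 8.5.
Lia has value 57 min → rank 8.5.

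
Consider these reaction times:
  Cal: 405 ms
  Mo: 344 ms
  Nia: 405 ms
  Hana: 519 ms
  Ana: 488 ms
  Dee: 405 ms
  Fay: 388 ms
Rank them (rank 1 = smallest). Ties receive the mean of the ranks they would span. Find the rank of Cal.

4

Sorted (ascending): 344, 388, 405, 405, 405, 488, 519
The 3 values of 405 occupy positions 3–5 → average rank 4.
Cal has value 405 ms → rank 4.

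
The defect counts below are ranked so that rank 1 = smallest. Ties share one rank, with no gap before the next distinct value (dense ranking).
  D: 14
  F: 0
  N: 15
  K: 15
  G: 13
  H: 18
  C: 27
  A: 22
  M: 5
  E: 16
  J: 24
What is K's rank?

5

Sorted (ascending): 0, 5, 13, 14, 15, 15, 16, 18, 22, 24, 27
The 2 values of 15 share dense rank 5.
Remaining distinct values take the next consecutive integers.
K has value 15 → rank 5.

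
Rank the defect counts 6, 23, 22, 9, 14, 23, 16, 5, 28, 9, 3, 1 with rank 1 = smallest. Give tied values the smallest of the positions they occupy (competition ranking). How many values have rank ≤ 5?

Sorted (ascending): 1, 3, 5, 6, 9, 9, 14, 16, 22, 23, 23, 28
The 2 values of 9 occupy positions 5–6 → each gets rank 5.
The 2 values of 23 occupy positions 10–11 → each gets rank 10.
Ranks ≤ 5: {1, 2, 3, 4, 5, 5} → 6 values.

6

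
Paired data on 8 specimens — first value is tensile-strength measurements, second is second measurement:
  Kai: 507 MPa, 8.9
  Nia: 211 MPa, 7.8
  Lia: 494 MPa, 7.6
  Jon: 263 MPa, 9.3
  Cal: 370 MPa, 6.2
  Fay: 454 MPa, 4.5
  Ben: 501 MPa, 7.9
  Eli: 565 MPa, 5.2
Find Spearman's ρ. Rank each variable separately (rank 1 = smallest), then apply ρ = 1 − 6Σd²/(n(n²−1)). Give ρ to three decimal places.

-0.167

Ranks of variable 1: 7, 1, 5, 2, 3, 4, 6, 8
Ranks of variable 2: 7, 5, 4, 8, 3, 1, 6, 2
d = r₁ − r₂: 0, -4, 1, -6, 0, 3, 0, 6
d²: 0, 16, 1, 36, 0, 9, 0, 36; Σd² = 98
ρ = 1 − 6·98/(8·63) = 1 − 588/504 = -0.167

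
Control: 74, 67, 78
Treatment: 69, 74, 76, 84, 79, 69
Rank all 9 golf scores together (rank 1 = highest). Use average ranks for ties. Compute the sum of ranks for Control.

Sorted (descending): 84, 79, 78, 76, 74, 74, 69, 69, 67
The 2 values of 74 occupy positions 5–6 → average rank (5+6)/2 = 5.5.
The 2 values of 69 occupy positions 7–8 → average rank (7+8)/2 = 7.5.
Control values → pooled ranks: 74→5.5, 67→9, 78→3
Rank sum = 5.5 + 9 + 3 = 17.5

17.5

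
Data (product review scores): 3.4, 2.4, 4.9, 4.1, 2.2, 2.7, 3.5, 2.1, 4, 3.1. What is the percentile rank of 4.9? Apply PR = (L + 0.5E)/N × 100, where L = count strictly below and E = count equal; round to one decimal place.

95.0

N = 10.
Strictly below 4.9: 9. Equal to 4.9: 1.
PR = (9 + 0.5·1)/10 × 100 = 95.0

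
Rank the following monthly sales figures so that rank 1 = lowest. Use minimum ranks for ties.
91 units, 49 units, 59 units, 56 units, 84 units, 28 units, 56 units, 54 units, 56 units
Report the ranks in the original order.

Sorted (ascending): 28, 49, 54, 56, 56, 56, 59, 84, 91
The 3 values of 56 occupy positions 4–6 → each gets rank 4.

9, 2, 7, 4, 8, 1, 4, 3, 4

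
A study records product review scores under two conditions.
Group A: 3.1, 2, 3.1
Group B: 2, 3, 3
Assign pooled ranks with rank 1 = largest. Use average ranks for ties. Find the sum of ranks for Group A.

8.5

Sorted (descending): 3.1, 3.1, 3, 3, 2, 2
The 2 values of 3.1 occupy positions 1–2 → average rank (1+2)/2 = 1.5.
The 2 values of 3 occupy positions 3–4 → average rank (3+4)/2 = 3.5.
The 2 values of 2 occupy positions 5–6 → average rank (5+6)/2 = 5.5.
Group A values → pooled ranks: 3.1→1.5, 2→5.5, 3.1→1.5
Rank sum = 1.5 + 5.5 + 1.5 = 8.5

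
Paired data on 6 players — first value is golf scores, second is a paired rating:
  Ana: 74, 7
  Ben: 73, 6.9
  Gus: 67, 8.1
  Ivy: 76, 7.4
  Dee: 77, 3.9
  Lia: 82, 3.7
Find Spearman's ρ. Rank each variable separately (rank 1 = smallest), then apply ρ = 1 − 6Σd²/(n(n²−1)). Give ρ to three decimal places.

Ranks of variable 1: 3, 2, 1, 4, 5, 6
Ranks of variable 2: 4, 3, 6, 5, 2, 1
d = r₁ − r₂: -1, -1, -5, -1, 3, 5
d²: 1, 1, 25, 1, 9, 25; Σd² = 62
ρ = 1 − 6·62/(6·35) = 1 − 372/210 = -0.771

-0.771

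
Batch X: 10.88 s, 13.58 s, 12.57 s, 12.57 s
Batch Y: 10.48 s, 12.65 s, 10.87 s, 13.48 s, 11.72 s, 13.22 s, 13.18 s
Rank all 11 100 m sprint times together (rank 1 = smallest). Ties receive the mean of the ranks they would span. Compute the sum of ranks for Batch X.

25

Sorted (ascending): 10.48, 10.87, 10.88, 11.72, 12.57, 12.57, 12.65, 13.18, 13.22, 13.48, 13.58
The 2 values of 12.57 occupy positions 5–6 → average rank (5+6)/2 = 5.5.
Batch X values → pooled ranks: 10.88→3, 13.58→11, 12.57→5.5, 12.57→5.5
Rank sum = 3 + 11 + 5.5 + 5.5 = 25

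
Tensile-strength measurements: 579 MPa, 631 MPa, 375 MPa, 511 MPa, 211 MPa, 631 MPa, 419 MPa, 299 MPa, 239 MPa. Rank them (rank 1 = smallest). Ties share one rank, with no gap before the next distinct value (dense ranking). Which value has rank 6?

Sorted (ascending): 211, 239, 299, 375, 419, 511, 579, 631, 631
The 2 values of 631 share dense rank 8.
Remaining distinct values take the next consecutive integers.
Rank 6 → value 511.

511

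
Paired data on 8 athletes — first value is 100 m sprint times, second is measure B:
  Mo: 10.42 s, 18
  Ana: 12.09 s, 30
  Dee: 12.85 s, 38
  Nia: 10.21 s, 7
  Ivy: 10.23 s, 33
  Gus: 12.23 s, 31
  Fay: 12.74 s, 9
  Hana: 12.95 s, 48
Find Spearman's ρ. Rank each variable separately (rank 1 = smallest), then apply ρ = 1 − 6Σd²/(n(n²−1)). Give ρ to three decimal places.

0.619

Ranks of variable 1: 3, 4, 7, 1, 2, 5, 6, 8
Ranks of variable 2: 3, 4, 7, 1, 6, 5, 2, 8
d = r₁ − r₂: 0, 0, 0, 0, -4, 0, 4, 0
d²: 0, 0, 0, 0, 16, 0, 16, 0; Σd² = 32
ρ = 1 − 6·32/(8·63) = 1 − 192/504 = 0.619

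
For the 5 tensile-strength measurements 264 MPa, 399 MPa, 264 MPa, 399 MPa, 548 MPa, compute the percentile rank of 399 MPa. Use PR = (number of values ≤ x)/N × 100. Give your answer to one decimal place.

N = 5.
Strictly below 399: 2. Equal to 399: 2.
PR = 4/5 × 100 = 80.0

80.0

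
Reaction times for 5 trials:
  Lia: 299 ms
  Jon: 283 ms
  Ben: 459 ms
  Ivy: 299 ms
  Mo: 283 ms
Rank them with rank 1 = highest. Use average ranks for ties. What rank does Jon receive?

Sorted (descending): 459, 299, 299, 283, 283
The 2 values of 299 occupy positions 2–3 → average rank (2+3)/2 = 2.5.
The 2 values of 283 occupy positions 4–5 → average rank (4+5)/2 = 4.5.
Jon has value 283 ms → rank 4.5.

4.5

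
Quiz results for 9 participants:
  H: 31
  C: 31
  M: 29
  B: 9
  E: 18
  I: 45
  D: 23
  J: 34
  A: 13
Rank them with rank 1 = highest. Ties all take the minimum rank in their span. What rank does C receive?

3

Sorted (descending): 45, 34, 31, 31, 29, 23, 18, 13, 9
The 2 values of 31 occupy positions 3–4 → each gets rank 3.
C has value 31 → rank 3.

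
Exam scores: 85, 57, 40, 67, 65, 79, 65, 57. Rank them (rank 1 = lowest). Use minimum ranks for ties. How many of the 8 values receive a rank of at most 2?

Sorted (ascending): 40, 57, 57, 65, 65, 67, 79, 85
The 2 values of 57 occupy positions 2–3 → each gets rank 2.
The 2 values of 65 occupy positions 4–5 → each gets rank 4.
Ranks ≤ 2: {1, 2, 2} → 3 values.

3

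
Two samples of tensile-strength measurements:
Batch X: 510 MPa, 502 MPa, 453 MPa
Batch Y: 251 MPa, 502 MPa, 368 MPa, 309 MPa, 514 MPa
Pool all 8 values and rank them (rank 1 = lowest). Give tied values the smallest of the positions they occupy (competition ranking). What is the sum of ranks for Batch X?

Sorted (ascending): 251, 309, 368, 453, 502, 502, 510, 514
The 2 values of 502 occupy positions 5–6 → each gets rank 5.
Batch X values → pooled ranks: 510→7, 502→5, 453→4
Rank sum = 7 + 5 + 4 = 16

16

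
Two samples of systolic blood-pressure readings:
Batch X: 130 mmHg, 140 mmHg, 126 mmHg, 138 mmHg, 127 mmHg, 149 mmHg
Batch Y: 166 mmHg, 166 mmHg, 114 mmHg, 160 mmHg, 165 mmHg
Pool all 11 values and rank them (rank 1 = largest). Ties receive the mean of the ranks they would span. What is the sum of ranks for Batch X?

45

Sorted (descending): 166, 166, 165, 160, 149, 140, 138, 130, 127, 126, 114
The 2 values of 166 occupy positions 1–2 → average rank (1+2)/2 = 1.5.
Batch X values → pooled ranks: 130→8, 140→6, 126→10, 138→7, 127→9, 149→5
Rank sum = 8 + 6 + 10 + 7 + 9 + 5 = 45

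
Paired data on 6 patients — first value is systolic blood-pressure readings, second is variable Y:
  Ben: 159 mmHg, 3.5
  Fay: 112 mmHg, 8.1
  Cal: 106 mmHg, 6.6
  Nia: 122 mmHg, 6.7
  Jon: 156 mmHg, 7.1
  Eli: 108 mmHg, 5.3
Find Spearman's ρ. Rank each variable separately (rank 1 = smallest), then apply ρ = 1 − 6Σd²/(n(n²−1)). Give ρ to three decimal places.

-0.086

Ranks of variable 1: 6, 3, 1, 4, 5, 2
Ranks of variable 2: 1, 6, 3, 4, 5, 2
d = r₁ − r₂: 5, -3, -2, 0, 0, 0
d²: 25, 9, 4, 0, 0, 0; Σd² = 38
ρ = 1 − 6·38/(6·35) = 1 − 228/210 = -0.086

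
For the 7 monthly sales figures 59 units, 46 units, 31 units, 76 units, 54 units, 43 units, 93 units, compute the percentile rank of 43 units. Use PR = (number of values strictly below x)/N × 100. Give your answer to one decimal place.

14.3

N = 7.
Strictly below 43: 1. Equal to 43: 1.
PR = 1/7 × 100 = 14.3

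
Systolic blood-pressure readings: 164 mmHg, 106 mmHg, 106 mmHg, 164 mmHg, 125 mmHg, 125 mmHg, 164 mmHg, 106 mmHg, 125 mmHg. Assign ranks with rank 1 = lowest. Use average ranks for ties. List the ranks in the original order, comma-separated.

8, 2, 2, 8, 5, 5, 8, 2, 5

Sorted (ascending): 106, 106, 106, 125, 125, 125, 164, 164, 164
The 3 values of 106 occupy positions 1–3 → average rank 2.
The 3 values of 125 occupy positions 4–6 → average rank 5.
The 3 values of 164 occupy positions 7–9 → average rank 8.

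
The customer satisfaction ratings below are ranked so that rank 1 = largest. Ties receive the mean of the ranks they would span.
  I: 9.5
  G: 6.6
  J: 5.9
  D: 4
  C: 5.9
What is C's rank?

Sorted (descending): 9.5, 6.6, 5.9, 5.9, 4
The 2 values of 5.9 occupy positions 3–4 → average rank (3+4)/2 = 3.5.
C has value 5.9 → rank 3.5.

3.5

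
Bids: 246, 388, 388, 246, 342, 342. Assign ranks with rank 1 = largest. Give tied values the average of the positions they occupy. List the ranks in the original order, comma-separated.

Sorted (descending): 388, 388, 342, 342, 246, 246
The 2 values of 388 occupy positions 1–2 → average rank (1+2)/2 = 1.5.
The 2 values of 342 occupy positions 3–4 → average rank (3+4)/2 = 3.5.
The 2 values of 246 occupy positions 5–6 → average rank (5+6)/2 = 5.5.

5.5, 1.5, 1.5, 5.5, 3.5, 3.5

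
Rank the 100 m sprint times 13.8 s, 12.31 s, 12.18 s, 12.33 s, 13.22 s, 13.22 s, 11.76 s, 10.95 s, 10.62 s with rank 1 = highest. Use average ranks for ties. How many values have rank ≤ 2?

1

Sorted (descending): 13.8, 13.22, 13.22, 12.33, 12.31, 12.18, 11.76, 10.95, 10.62
The 2 values of 13.22 occupy positions 2–3 → average rank (2+3)/2 = 2.5.
Ranks ≤ 2: {1} → 1 value.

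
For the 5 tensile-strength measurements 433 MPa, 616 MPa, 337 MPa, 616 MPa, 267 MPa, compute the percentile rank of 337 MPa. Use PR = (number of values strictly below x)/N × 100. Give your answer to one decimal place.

20.0

N = 5.
Strictly below 337: 1. Equal to 337: 1.
PR = 1/5 × 100 = 20.0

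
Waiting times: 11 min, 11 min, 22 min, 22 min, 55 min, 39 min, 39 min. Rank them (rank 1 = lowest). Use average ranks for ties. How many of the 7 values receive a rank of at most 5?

4

Sorted (ascending): 11, 11, 22, 22, 39, 39, 55
The 2 values of 11 occupy positions 1–2 → average rank (1+2)/2 = 1.5.
The 2 values of 22 occupy positions 3–4 → average rank (3+4)/2 = 3.5.
The 2 values of 39 occupy positions 5–6 → average rank (5+6)/2 = 5.5.
Ranks ≤ 5: {1.5, 1.5, 3.5, 3.5} → 4 values.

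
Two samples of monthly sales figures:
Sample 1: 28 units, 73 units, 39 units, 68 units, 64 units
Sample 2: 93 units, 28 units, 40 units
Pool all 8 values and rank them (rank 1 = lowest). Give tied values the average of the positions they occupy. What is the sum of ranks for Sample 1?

22.5

Sorted (ascending): 28, 28, 39, 40, 64, 68, 73, 93
The 2 values of 28 occupy positions 1–2 → average rank (1+2)/2 = 1.5.
Sample 1 values → pooled ranks: 28→1.5, 73→7, 39→3, 68→6, 64→5
Rank sum = 1.5 + 7 + 3 + 6 + 5 = 22.5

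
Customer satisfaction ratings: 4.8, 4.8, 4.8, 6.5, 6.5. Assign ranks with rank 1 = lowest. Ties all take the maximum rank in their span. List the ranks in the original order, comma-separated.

3, 3, 3, 5, 5

Sorted (ascending): 4.8, 4.8, 4.8, 6.5, 6.5
The 3 values of 4.8 occupy positions 1–3 → each gets rank 3.
The 2 values of 6.5 occupy positions 4–5 → each gets rank 5.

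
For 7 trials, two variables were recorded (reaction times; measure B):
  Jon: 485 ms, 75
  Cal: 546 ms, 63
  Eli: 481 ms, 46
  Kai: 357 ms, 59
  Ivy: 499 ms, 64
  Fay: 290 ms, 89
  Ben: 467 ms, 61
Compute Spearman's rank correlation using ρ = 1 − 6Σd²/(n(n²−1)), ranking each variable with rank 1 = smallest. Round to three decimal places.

Ranks of variable 1: 5, 7, 4, 2, 6, 1, 3
Ranks of variable 2: 6, 4, 1, 2, 5, 7, 3
d = r₁ − r₂: -1, 3, 3, 0, 1, -6, 0
d²: 1, 9, 9, 0, 1, 36, 0; Σd² = 56
ρ = 1 − 6·56/(7·48) = 1 − 336/336 = 0.000

0.000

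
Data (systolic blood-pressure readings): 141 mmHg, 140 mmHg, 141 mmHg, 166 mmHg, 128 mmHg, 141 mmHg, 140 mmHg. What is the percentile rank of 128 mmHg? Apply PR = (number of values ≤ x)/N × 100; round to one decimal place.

14.3

N = 7.
Strictly below 128: 0. Equal to 128: 1.
PR = 1/7 × 100 = 14.3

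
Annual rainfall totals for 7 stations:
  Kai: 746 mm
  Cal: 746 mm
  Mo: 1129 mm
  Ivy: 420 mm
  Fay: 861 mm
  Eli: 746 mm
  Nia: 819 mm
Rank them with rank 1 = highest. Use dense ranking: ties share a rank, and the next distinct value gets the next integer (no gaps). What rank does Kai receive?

4

Sorted (descending): 1129, 861, 819, 746, 746, 746, 420
The 3 values of 746 share dense rank 4.
Remaining distinct values take the next consecutive integers.
Kai has value 746 mm → rank 4.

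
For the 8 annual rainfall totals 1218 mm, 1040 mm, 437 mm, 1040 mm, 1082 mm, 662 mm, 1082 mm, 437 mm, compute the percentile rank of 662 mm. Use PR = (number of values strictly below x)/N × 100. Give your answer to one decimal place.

N = 8.
Strictly below 662: 2. Equal to 662: 1.
PR = 2/8 × 100 = 25.0

25.0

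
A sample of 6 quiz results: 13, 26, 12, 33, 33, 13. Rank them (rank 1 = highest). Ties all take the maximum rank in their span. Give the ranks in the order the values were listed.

5, 3, 6, 2, 2, 5

Sorted (descending): 33, 33, 26, 13, 13, 12
The 2 values of 33 occupy positions 1–2 → each gets rank 2.
The 2 values of 13 occupy positions 4–5 → each gets rank 5.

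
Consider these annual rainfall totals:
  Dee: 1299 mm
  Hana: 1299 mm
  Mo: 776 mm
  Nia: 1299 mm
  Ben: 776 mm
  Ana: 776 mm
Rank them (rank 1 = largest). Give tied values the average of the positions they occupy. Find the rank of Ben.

5

Sorted (descending): 1299, 1299, 1299, 776, 776, 776
The 3 values of 1299 occupy positions 1–3 → average rank 2.
The 3 values of 776 occupy positions 4–6 → average rank 5.
Ben has value 776 mm → rank 5.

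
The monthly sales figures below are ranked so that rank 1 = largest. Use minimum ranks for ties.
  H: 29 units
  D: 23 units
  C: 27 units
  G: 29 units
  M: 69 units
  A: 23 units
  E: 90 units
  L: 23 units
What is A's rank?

Sorted (descending): 90, 69, 29, 29, 27, 23, 23, 23
The 2 values of 29 occupy positions 3–4 → each gets rank 3.
The 3 values of 23 occupy positions 6–8 → each gets rank 6.
A has value 23 units → rank 6.

6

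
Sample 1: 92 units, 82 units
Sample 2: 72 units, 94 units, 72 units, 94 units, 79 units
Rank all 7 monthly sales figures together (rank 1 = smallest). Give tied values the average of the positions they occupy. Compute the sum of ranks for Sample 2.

Sorted (ascending): 72, 72, 79, 82, 92, 94, 94
The 2 values of 72 occupy positions 1–2 → average rank (1+2)/2 = 1.5.
The 2 values of 94 occupy positions 6–7 → average rank (6+7)/2 = 6.5.
Sample 2 values → pooled ranks: 72→1.5, 94→6.5, 72→1.5, 94→6.5, 79→3
Rank sum = 1.5 + 6.5 + 1.5 + 6.5 + 3 = 19

19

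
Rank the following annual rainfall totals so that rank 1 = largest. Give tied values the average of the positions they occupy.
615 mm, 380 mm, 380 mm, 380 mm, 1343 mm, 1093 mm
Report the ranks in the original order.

Sorted (descending): 1343, 1093, 615, 380, 380, 380
The 3 values of 380 occupy positions 4–6 → average rank 5.

3, 5, 5, 5, 1, 2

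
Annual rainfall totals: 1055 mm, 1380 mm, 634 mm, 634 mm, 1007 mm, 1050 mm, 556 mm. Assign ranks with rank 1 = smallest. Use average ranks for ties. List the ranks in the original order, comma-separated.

6, 7, 2.5, 2.5, 4, 5, 1

Sorted (ascending): 556, 634, 634, 1007, 1050, 1055, 1380
The 2 values of 634 occupy positions 2–3 → average rank (2+3)/2 = 2.5.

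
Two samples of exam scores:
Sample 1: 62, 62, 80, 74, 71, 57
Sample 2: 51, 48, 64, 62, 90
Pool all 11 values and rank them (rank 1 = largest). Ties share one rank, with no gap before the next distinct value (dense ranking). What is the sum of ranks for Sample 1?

28

Sorted (descending): 90, 80, 74, 71, 64, 62, 62, 62, 57, 51, 48
The 3 values of 62 share dense rank 6.
Remaining distinct values take the next consecutive integers.
Sample 1 values → pooled ranks: 62→6, 62→6, 80→2, 74→3, 71→4, 57→7
Rank sum = 6 + 6 + 2 + 3 + 4 + 7 = 28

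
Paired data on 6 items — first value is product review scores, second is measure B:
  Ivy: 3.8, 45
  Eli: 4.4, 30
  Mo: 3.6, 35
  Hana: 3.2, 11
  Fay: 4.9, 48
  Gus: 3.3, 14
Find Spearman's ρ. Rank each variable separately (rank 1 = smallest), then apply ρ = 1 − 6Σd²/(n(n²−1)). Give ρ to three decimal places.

0.829

Ranks of variable 1: 4, 5, 3, 1, 6, 2
Ranks of variable 2: 5, 3, 4, 1, 6, 2
d = r₁ − r₂: -1, 2, -1, 0, 0, 0
d²: 1, 4, 1, 0, 0, 0; Σd² = 6
ρ = 1 − 6·6/(6·35) = 1 − 36/210 = 0.829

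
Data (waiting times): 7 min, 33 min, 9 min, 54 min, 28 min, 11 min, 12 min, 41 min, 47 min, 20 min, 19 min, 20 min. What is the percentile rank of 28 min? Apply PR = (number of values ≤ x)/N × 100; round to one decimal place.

66.7

N = 12.
Strictly below 28: 7. Equal to 28: 1.
PR = 8/12 × 100 = 66.7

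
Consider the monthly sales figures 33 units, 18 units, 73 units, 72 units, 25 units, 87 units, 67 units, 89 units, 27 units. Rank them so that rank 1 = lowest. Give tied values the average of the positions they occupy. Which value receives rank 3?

Sorted (ascending): 18, 25, 27, 33, 67, 72, 73, 87, 89
No ties — each value takes its position as its rank.
Rank 3 → value 27.

27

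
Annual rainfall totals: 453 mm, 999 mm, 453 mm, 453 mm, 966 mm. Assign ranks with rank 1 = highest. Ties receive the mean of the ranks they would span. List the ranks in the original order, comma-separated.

Sorted (descending): 999, 966, 453, 453, 453
The 3 values of 453 occupy positions 3–5 → average rank 4.

4, 1, 4, 4, 2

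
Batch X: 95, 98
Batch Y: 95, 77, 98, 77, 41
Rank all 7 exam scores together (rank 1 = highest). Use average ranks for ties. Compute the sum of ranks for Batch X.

5

Sorted (descending): 98, 98, 95, 95, 77, 77, 41
The 2 values of 98 occupy positions 1–2 → average rank (1+2)/2 = 1.5.
The 2 values of 95 occupy positions 3–4 → average rank (3+4)/2 = 3.5.
The 2 values of 77 occupy positions 5–6 → average rank (5+6)/2 = 5.5.
Batch X values → pooled ranks: 95→3.5, 98→1.5
Rank sum = 3.5 + 1.5 = 5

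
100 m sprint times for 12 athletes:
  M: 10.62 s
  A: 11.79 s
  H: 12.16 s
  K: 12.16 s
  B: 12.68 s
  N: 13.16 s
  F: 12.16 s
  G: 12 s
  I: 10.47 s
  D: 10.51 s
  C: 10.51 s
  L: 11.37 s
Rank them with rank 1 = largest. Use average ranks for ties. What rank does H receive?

Sorted (descending): 13.16, 12.68, 12.16, 12.16, 12.16, 12, 11.79, 11.37, 10.62, 10.51, 10.51, 10.47
The 3 values of 12.16 occupy positions 3–5 → average rank 4.
The 2 values of 10.51 occupy positions 10–11 → average rank (10+11)/2 = 10.5.
H has value 12.16 s → rank 4.

4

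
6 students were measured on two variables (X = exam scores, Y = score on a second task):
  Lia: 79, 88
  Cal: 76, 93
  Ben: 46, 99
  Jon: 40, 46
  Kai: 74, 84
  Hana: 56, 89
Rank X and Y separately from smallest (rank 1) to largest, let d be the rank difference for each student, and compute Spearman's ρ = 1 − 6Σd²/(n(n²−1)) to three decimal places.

Ranks of variable 1: 6, 5, 2, 1, 4, 3
Ranks of variable 2: 3, 5, 6, 1, 2, 4
d = r₁ − r₂: 3, 0, -4, 0, 2, -1
d²: 9, 0, 16, 0, 4, 1; Σd² = 30
ρ = 1 − 6·30/(6·35) = 1 − 180/210 = 0.143

0.143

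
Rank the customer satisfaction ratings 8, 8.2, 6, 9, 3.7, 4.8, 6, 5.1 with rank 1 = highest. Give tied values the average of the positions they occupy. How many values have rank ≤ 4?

Sorted (descending): 9, 8.2, 8, 6, 6, 5.1, 4.8, 3.7
The 2 values of 6 occupy positions 4–5 → average rank (4+5)/2 = 4.5.
Ranks ≤ 4: {1, 2, 3} → 3 values.

3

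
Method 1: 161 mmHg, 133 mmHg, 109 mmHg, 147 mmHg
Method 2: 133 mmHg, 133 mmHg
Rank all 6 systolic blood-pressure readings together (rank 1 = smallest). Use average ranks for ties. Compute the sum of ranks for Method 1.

15

Sorted (ascending): 109, 133, 133, 133, 147, 161
The 3 values of 133 occupy positions 2–4 → average rank 3.
Method 1 values → pooled ranks: 161→6, 133→3, 109→1, 147→5
Rank sum = 6 + 3 + 1 + 5 = 15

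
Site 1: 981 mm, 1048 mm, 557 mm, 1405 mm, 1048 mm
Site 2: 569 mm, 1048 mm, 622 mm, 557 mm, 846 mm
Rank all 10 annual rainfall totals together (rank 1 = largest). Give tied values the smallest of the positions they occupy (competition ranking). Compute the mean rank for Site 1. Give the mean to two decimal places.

Sorted (descending): 1405, 1048, 1048, 1048, 981, 846, 622, 569, 557, 557
The 3 values of 1048 occupy positions 2–4 → each gets rank 2.
The 2 values of 557 occupy positions 9–10 → each gets rank 9.
Site 1 values → pooled ranks: 981→5, 1048→2, 557→9, 1405→1, 1048→2
Mean rank = (5 + 2 + 9 + 1 + 2) / 5 = 3.80

3.80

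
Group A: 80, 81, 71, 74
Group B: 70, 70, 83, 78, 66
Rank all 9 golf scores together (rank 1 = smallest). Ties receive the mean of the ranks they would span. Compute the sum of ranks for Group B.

Sorted (ascending): 66, 70, 70, 71, 74, 78, 80, 81, 83
The 2 values of 70 occupy positions 2–3 → average rank (2+3)/2 = 2.5.
Group B values → pooled ranks: 70→2.5, 70→2.5, 83→9, 78→6, 66→1
Rank sum = 2.5 + 2.5 + 9 + 6 + 1 = 21

21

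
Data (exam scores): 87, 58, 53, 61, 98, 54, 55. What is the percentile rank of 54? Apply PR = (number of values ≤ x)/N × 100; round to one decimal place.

N = 7.
Strictly below 54: 1. Equal to 54: 1.
PR = 2/7 × 100 = 28.6

28.6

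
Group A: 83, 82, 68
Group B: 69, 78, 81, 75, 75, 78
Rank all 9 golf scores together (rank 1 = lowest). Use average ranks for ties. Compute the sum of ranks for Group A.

18

Sorted (ascending): 68, 69, 75, 75, 78, 78, 81, 82, 83
The 2 values of 75 occupy positions 3–4 → average rank (3+4)/2 = 3.5.
The 2 values of 78 occupy positions 5–6 → average rank (5+6)/2 = 5.5.
Group A values → pooled ranks: 83→9, 82→8, 68→1
Rank sum = 9 + 8 + 1 = 18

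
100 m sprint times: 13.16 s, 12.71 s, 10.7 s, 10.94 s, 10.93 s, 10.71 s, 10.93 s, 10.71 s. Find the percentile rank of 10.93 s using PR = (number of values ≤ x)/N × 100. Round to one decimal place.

N = 8.
Strictly below 10.93: 3. Equal to 10.93: 2.
PR = 5/8 × 100 = 62.5

62.5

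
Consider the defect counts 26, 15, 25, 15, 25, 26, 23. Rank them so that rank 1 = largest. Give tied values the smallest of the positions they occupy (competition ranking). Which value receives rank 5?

23

Sorted (descending): 26, 26, 25, 25, 23, 15, 15
The 2 values of 26 occupy positions 1–2 → each gets rank 1.
The 2 values of 25 occupy positions 3–4 → each gets rank 3.
The 2 values of 15 occupy positions 6–7 → each gets rank 6.
Rank 5 → value 23.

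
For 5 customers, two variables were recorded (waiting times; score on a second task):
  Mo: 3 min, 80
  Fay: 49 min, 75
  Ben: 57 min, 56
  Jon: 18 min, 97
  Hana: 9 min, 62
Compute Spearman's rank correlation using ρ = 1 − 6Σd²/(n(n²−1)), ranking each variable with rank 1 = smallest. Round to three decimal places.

-0.500

Ranks of variable 1: 1, 4, 5, 3, 2
Ranks of variable 2: 4, 3, 1, 5, 2
d = r₁ − r₂: -3, 1, 4, -2, 0
d²: 9, 1, 16, 4, 0; Σd² = 30
ρ = 1 − 6·30/(5·24) = 1 − 180/120 = -0.500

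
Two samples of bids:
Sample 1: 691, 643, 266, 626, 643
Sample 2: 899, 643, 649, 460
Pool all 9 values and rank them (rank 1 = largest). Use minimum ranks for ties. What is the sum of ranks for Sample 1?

26

Sorted (descending): 899, 691, 649, 643, 643, 643, 626, 460, 266
The 3 values of 643 occupy positions 4–6 → each gets rank 4.
Sample 1 values → pooled ranks: 691→2, 643→4, 266→9, 626→7, 643→4
Rank sum = 2 + 4 + 9 + 7 + 4 = 26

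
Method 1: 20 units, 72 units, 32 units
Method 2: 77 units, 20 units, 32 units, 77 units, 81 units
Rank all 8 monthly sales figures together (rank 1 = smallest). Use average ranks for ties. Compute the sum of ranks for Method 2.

Sorted (ascending): 20, 20, 32, 32, 72, 77, 77, 81
The 2 values of 20 occupy positions 1–2 → average rank (1+2)/2 = 1.5.
The 2 values of 32 occupy positions 3–4 → average rank (3+4)/2 = 3.5.
The 2 values of 77 occupy positions 6–7 → average rank (6+7)/2 = 6.5.
Method 2 values → pooled ranks: 77→6.5, 20→1.5, 32→3.5, 77→6.5, 81→8
Rank sum = 6.5 + 1.5 + 3.5 + 6.5 + 8 = 26

26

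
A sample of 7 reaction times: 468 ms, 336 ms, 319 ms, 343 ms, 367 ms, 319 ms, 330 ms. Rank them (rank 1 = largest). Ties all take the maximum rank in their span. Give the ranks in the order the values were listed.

Sorted (descending): 468, 367, 343, 336, 330, 319, 319
The 2 values of 319 occupy positions 6–7 → each gets rank 7.

1, 4, 7, 3, 2, 7, 5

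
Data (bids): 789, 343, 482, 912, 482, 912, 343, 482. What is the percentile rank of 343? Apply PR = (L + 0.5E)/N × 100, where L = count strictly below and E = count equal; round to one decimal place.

N = 8.
Strictly below 343: 0. Equal to 343: 2.
PR = (0 + 0.5·2)/8 × 100 = 12.5

12.5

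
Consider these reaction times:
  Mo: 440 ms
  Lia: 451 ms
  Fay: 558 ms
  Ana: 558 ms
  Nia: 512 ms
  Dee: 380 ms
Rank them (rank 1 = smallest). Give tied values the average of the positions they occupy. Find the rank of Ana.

5.5

Sorted (ascending): 380, 440, 451, 512, 558, 558
The 2 values of 558 occupy positions 5–6 → average rank (5+6)/2 = 5.5.
Ana has value 558 ms → rank 5.5.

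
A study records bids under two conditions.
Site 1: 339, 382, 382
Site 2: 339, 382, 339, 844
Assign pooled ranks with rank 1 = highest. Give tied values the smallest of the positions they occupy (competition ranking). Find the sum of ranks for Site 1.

Sorted (descending): 844, 382, 382, 382, 339, 339, 339
The 3 values of 382 occupy positions 2–4 → each gets rank 2.
The 3 values of 339 occupy positions 5–7 → each gets rank 5.
Site 1 values → pooled ranks: 339→5, 382→2, 382→2
Rank sum = 5 + 2 + 2 = 9

9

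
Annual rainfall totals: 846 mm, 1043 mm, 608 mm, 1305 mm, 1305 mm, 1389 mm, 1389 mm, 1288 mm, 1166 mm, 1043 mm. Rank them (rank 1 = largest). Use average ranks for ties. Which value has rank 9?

Sorted (descending): 1389, 1389, 1305, 1305, 1288, 1166, 1043, 1043, 846, 608
The 2 values of 1389 occupy positions 1–2 → average rank (1+2)/2 = 1.5.
The 2 values of 1305 occupy positions 3–4 → average rank (3+4)/2 = 3.5.
The 2 values of 1043 occupy positions 7–8 → average rank (7+8)/2 = 7.5.
Rank 9 → value 846.

846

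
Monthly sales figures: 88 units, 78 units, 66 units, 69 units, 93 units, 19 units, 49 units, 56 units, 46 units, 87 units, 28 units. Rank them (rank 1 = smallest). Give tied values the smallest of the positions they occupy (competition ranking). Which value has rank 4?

Sorted (ascending): 19, 28, 46, 49, 56, 66, 69, 78, 87, 88, 93
No ties — each value takes its position as its rank.
Rank 4 → value 49.

49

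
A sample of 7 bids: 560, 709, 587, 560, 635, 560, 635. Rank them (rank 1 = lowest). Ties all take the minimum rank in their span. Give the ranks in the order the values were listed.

1, 7, 4, 1, 5, 1, 5

Sorted (ascending): 560, 560, 560, 587, 635, 635, 709
The 3 values of 560 occupy positions 1–3 → each gets rank 1.
The 2 values of 635 occupy positions 5–6 → each gets rank 5.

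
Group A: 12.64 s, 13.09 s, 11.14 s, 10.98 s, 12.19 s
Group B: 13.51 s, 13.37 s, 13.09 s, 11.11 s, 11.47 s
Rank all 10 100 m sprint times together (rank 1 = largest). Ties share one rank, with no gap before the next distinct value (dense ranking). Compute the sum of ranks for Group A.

Sorted (descending): 13.51, 13.37, 13.09, 13.09, 12.64, 12.19, 11.47, 11.14, 11.11, 10.98
The 2 values of 13.09 share dense rank 3.
Remaining distinct values take the next consecutive integers.
Group A values → pooled ranks: 12.64→4, 13.09→3, 11.14→7, 10.98→9, 12.19→5
Rank sum = 4 + 3 + 7 + 9 + 5 = 28

28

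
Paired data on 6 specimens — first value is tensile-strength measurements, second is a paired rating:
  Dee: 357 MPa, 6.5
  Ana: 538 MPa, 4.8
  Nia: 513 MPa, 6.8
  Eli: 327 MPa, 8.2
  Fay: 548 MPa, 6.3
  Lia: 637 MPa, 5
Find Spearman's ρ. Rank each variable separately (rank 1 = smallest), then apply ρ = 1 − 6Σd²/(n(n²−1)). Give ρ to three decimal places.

Ranks of variable 1: 2, 4, 3, 1, 5, 6
Ranks of variable 2: 4, 1, 5, 6, 3, 2
d = r₁ − r₂: -2, 3, -2, -5, 2, 4
d²: 4, 9, 4, 25, 4, 16; Σd² = 62
ρ = 1 − 6·62/(6·35) = 1 − 372/210 = -0.771

-0.771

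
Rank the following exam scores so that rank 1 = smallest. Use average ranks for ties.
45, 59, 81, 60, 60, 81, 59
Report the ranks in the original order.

Sorted (ascending): 45, 59, 59, 60, 60, 81, 81
The 2 values of 59 occupy positions 2–3 → average rank (2+3)/2 = 2.5.
The 2 values of 60 occupy positions 4–5 → average rank (4+5)/2 = 4.5.
The 2 values of 81 occupy positions 6–7 → average rank (6+7)/2 = 6.5.

1, 2.5, 6.5, 4.5, 4.5, 6.5, 2.5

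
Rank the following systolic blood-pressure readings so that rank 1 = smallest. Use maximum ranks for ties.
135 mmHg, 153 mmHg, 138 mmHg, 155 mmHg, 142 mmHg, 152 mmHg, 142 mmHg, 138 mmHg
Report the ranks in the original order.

Sorted (ascending): 135, 138, 138, 142, 142, 152, 153, 155
The 2 values of 138 occupy positions 2–3 → each gets rank 3.
The 2 values of 142 occupy positions 4–5 → each gets rank 5.

1, 7, 3, 8, 5, 6, 5, 3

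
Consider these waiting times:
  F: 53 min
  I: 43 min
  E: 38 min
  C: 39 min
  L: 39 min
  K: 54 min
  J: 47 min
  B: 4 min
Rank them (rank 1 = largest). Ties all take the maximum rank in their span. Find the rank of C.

Sorted (descending): 54, 53, 47, 43, 39, 39, 38, 4
The 2 values of 39 occupy positions 5–6 → each gets rank 6.
C has value 39 min → rank 6.

6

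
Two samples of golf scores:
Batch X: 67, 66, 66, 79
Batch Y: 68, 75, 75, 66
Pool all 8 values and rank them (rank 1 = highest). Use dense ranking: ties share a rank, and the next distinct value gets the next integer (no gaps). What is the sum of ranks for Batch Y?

Sorted (descending): 79, 75, 75, 68, 67, 66, 66, 66
The 2 values of 75 share dense rank 2.
The 3 values of 66 share dense rank 5.
Remaining distinct values take the next consecutive integers.
Batch Y values → pooled ranks: 68→3, 75→2, 75→2, 66→5
Rank sum = 3 + 2 + 2 + 5 = 12

12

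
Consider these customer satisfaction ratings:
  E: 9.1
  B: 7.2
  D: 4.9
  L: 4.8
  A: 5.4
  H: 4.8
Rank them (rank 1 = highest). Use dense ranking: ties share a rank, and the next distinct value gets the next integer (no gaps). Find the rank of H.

Sorted (descending): 9.1, 7.2, 5.4, 4.9, 4.8, 4.8
The 2 values of 4.8 share dense rank 5.
Remaining distinct values take the next consecutive integers.
H has value 4.8 → rank 5.

5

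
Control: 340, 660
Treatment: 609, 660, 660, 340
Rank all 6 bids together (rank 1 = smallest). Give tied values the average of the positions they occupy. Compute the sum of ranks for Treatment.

14.5

Sorted (ascending): 340, 340, 609, 660, 660, 660
The 2 values of 340 occupy positions 1–2 → average rank (1+2)/2 = 1.5.
The 3 values of 660 occupy positions 4–6 → average rank 5.
Treatment values → pooled ranks: 609→3, 660→5, 660→5, 340→1.5
Rank sum = 3 + 5 + 5 + 1.5 = 14.5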